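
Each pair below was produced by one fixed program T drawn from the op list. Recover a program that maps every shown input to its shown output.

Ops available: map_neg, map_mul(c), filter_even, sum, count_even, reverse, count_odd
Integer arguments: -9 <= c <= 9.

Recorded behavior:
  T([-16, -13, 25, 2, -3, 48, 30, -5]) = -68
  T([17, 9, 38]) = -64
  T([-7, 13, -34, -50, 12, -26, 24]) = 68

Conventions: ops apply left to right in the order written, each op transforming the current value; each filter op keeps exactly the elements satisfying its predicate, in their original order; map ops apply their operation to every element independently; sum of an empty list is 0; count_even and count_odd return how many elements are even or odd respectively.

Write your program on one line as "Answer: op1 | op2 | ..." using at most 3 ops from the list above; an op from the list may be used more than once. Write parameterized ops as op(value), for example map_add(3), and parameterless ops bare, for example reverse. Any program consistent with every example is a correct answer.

map_neg | sum

Check, running the answer program on each example:
  [-16, -13, 25, 2, -3, 48, 30, -5] -> [16, 13, -25, -2, 3, -48, -30, 5] -> -68
  [17, 9, 38] -> [-17, -9, -38] -> -64
  [-7, 13, -34, -50, 12, -26, 24] -> [7, -13, 34, 50, -12, 26, -24] -> 68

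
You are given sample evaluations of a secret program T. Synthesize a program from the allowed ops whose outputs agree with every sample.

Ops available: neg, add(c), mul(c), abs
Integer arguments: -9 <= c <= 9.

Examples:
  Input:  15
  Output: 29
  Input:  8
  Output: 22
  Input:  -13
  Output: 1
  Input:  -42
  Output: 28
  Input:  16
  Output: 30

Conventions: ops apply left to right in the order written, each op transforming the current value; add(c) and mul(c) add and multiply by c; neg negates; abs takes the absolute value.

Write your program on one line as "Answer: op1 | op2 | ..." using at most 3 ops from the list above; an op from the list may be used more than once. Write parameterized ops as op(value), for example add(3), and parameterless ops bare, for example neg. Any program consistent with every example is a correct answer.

add(6) | add(8) | abs

Check, running the answer program on each example:
  15 -> 21 -> 29 -> 29
  8 -> 14 -> 22 -> 22
  -13 -> -7 -> 1 -> 1
  -42 -> -36 -> -28 -> 28
  16 -> 22 -> 30 -> 30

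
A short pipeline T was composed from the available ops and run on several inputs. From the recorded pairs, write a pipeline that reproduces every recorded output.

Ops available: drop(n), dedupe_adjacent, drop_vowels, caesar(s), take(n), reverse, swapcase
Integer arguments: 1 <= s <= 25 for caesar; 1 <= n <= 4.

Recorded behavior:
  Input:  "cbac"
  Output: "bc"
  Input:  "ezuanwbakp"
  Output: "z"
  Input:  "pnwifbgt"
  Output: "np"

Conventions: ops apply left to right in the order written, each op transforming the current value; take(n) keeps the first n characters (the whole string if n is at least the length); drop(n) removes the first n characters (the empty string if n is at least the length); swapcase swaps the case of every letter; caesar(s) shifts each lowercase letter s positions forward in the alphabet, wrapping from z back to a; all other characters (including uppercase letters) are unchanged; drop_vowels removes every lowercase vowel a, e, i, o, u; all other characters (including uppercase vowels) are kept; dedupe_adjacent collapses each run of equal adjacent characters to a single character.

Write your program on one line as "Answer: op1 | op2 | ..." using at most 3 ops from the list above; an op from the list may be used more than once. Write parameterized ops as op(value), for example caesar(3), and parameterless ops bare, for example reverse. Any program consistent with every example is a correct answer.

take(2) | reverse | drop_vowels

Check, running the answer program on each example:
  "cbac" -> "cb" -> "bc" -> "bc"
  "ezuanwbakp" -> "ez" -> "ze" -> "z"
  "pnwifbgt" -> "pn" -> "np" -> "np"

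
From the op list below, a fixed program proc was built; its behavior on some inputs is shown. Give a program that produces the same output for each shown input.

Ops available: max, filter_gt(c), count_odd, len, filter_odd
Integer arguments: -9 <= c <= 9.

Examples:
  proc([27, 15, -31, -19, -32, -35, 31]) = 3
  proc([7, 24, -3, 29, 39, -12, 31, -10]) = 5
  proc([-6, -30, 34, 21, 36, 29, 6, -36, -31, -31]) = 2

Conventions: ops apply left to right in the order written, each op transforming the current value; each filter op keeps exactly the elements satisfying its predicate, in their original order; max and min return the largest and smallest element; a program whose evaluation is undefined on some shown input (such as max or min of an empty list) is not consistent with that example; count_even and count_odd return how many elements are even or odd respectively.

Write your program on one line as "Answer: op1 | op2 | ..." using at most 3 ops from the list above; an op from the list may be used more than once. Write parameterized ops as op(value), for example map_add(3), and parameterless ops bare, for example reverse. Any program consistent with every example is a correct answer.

filter_gt(-8) | filter_odd | count_odd

Check, running the answer program on each example:
  [27, 15, -31, -19, -32, -35, 31] -> [27, 15, 31] -> [27, 15, 31] -> 3
  [7, 24, -3, 29, 39, -12, 31, -10] -> [7, 24, -3, 29, 39, 31] -> [7, -3, 29, 39, 31] -> 5
  [-6, -30, 34, 21, 36, 29, 6, -36, -31, -31] -> [-6, 34, 21, 36, 29, 6] -> [21, 29] -> 2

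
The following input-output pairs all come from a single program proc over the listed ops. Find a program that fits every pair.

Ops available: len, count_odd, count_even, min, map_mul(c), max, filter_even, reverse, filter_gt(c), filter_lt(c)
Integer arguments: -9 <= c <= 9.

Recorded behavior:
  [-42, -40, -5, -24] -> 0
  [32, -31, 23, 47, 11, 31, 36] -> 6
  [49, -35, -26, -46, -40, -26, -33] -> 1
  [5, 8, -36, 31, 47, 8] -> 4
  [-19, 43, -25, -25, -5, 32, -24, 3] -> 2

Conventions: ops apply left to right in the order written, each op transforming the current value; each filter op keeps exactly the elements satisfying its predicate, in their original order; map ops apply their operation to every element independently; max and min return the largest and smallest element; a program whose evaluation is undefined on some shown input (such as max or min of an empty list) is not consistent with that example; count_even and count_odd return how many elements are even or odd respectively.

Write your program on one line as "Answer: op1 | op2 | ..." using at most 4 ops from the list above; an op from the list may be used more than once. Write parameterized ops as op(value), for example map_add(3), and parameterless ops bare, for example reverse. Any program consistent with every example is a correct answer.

filter_gt(7) | map_mul(-1) | reverse | len

Check, running the answer program on each example:
  [-42, -40, -5, -24] -> [] -> [] -> [] -> 0
  [32, -31, 23, 47, 11, 31, 36] -> [32, 23, 47, 11, 31, 36] -> [-32, -23, -47, -11, -31, -36] -> [-36, -31, -11, -47, -23, -32] -> 6
  [49, -35, -26, -46, -40, -26, -33] -> [49] -> [-49] -> [-49] -> 1
  [5, 8, -36, 31, 47, 8] -> [8, 31, 47, 8] -> [-8, -31, -47, -8] -> [-8, -47, -31, -8] -> 4
  [-19, 43, -25, -25, -5, 32, -24, 3] -> [43, 32] -> [-43, -32] -> [-32, -43] -> 2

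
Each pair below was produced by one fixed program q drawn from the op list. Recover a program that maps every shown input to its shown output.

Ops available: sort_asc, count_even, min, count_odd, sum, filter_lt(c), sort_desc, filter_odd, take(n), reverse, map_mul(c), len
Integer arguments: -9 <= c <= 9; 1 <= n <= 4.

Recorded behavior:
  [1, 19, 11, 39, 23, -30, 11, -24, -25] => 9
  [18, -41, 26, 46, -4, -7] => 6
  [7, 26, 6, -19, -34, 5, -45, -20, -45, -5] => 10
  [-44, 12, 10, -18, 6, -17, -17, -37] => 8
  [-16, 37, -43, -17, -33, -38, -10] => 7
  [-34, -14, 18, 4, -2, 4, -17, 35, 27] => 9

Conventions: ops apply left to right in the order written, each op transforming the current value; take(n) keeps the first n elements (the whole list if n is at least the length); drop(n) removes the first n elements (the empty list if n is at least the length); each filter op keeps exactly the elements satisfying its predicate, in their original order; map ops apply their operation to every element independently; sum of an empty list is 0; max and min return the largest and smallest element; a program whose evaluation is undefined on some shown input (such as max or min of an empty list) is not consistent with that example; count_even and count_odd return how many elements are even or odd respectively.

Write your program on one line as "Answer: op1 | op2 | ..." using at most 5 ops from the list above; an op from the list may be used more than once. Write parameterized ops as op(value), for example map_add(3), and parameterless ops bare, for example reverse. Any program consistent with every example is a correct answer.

map_mul(6) | reverse | map_mul(8) | count_even

Check, running the answer program on each example:
  [1, 19, 11, 39, 23, -30, 11, -24, -25] -> [6, 114, 66, 234, 138, -180, 66, -144, -150] -> [-150, -144, 66, -180, 138, 234, 66, 114, 6] -> [-1200, -1152, 528, -1440, 1104, 1872, 528, 912, 48] -> 9
  [18, -41, 26, 46, -4, -7] -> [108, -246, 156, 276, -24, -42] -> [-42, -24, 276, 156, -246, 108] -> [-336, -192, 2208, 1248, -1968, 864] -> 6
  [7, 26, 6, -19, -34, 5, -45, -20, -45, -5] -> [42, 156, 36, -114, -204, 30, -270, -120, -270, -30] -> [-30, -270, -120, -270, 30, -204, -114, 36, 156, 42] -> [-240, -2160, -960, -2160, 240, -1632, -912, 288, 1248, 336] -> 10
  [-44, 12, 10, -18, 6, -17, -17, -37] -> [-264, 72, 60, -108, 36, -102, -102, -222] -> [-222, -102, -102, 36, -108, 60, 72, -264] -> [-1776, -816, -816, 288, -864, 480, 576, -2112] -> 8
  [-16, 37, -43, -17, -33, -38, -10] -> [-96, 222, -258, -102, -198, -228, -60] -> [-60, -228, -198, -102, -258, 222, -96] -> [-480, -1824, -1584, -816, -2064, 1776, -768] -> 7
  [-34, -14, 18, 4, -2, 4, -17, 35, 27] -> [-204, -84, 108, 24, -12, 24, -102, 210, 162] -> [162, 210, -102, 24, -12, 24, 108, -84, -204] -> [1296, 1680, -816, 192, -96, 192, 864, -672, -1632] -> 9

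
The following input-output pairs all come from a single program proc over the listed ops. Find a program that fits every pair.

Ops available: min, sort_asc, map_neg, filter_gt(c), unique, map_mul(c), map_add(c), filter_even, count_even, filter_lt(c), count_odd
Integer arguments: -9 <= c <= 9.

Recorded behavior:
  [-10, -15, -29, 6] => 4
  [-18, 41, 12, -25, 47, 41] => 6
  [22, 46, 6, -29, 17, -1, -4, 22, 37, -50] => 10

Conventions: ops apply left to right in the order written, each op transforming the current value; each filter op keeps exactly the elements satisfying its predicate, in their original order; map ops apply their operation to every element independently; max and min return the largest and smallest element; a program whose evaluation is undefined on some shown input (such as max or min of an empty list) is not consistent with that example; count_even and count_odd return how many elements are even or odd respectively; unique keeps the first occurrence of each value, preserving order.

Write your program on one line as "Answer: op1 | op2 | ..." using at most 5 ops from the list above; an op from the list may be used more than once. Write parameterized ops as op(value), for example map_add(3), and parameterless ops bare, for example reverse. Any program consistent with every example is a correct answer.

map_add(3) | sort_asc | map_mul(-2) | count_even

Check, running the answer program on each example:
  [-10, -15, -29, 6] -> [-7, -12, -26, 9] -> [-26, -12, -7, 9] -> [52, 24, 14, -18] -> 4
  [-18, 41, 12, -25, 47, 41] -> [-15, 44, 15, -22, 50, 44] -> [-22, -15, 15, 44, 44, 50] -> [44, 30, -30, -88, -88, -100] -> 6
  [22, 46, 6, -29, 17, -1, -4, 22, 37, -50] -> [25, 49, 9, -26, 20, 2, -1, 25, 40, -47] -> [-47, -26, -1, 2, 9, 20, 25, 25, 40, 49] -> [94, 52, 2, -4, -18, -40, -50, -50, -80, -98] -> 10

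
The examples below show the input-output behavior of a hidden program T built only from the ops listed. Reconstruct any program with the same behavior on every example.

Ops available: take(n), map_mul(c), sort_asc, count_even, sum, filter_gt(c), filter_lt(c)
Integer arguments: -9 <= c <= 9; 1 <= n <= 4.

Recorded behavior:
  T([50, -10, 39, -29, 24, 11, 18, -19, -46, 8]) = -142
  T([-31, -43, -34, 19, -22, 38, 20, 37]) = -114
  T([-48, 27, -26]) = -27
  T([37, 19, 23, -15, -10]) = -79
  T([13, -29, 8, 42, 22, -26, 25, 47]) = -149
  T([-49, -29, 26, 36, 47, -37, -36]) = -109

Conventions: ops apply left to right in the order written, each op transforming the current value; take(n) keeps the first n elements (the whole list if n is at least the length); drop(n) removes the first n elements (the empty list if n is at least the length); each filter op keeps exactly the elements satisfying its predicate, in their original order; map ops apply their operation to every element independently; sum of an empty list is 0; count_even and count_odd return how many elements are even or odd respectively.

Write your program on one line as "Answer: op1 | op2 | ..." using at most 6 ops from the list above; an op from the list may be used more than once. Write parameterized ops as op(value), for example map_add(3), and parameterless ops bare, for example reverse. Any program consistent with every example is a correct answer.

sort_asc | map_mul(-1) | filter_lt(-8) | sort_asc | sum

Check, running the answer program on each example:
  [50, -10, 39, -29, 24, 11, 18, -19, -46, 8] -> [-46, -29, -19, -10, 8, 11, 18, 24, 39, 50] -> [46, 29, 19, 10, -8, -11, -18, -24, -39, -50] -> [-11, -18, -24, -39, -50] -> [-50, -39, -24, -18, -11] -> -142
  [-31, -43, -34, 19, -22, 38, 20, 37] -> [-43, -34, -31, -22, 19, 20, 37, 38] -> [43, 34, 31, 22, -19, -20, -37, -38] -> [-19, -20, -37, -38] -> [-38, -37, -20, -19] -> -114
  [-48, 27, -26] -> [-48, -26, 27] -> [48, 26, -27] -> [-27] -> [-27] -> -27
  [37, 19, 23, -15, -10] -> [-15, -10, 19, 23, 37] -> [15, 10, -19, -23, -37] -> [-19, -23, -37] -> [-37, -23, -19] -> -79
  [13, -29, 8, 42, 22, -26, 25, 47] -> [-29, -26, 8, 13, 22, 25, 42, 47] -> [29, 26, -8, -13, -22, -25, -42, -47] -> [-13, -22, -25, -42, -47] -> [-47, -42, -25, -22, -13] -> -149
  [-49, -29, 26, 36, 47, -37, -36] -> [-49, -37, -36, -29, 26, 36, 47] -> [49, 37, 36, 29, -26, -36, -47] -> [-26, -36, -47] -> [-47, -36, -26] -> -109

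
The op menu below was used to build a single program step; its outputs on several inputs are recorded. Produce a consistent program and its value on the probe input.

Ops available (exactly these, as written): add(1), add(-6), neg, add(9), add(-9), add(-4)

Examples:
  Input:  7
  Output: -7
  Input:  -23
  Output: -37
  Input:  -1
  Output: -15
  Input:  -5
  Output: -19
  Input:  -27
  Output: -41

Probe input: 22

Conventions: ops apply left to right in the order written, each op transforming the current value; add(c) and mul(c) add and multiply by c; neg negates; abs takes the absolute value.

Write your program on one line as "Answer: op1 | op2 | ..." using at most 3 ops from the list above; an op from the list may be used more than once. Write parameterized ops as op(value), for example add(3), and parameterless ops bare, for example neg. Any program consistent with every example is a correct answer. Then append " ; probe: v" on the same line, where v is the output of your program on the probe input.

add(-6) | add(-9) | add(1) ; probe: 8

Check, running the answer program on each example:
  7 -> 1 -> -8 -> -7
  -23 -> -29 -> -38 -> -37
  -1 -> -7 -> -16 -> -15
  -5 -> -11 -> -20 -> -19
  -27 -> -33 -> -42 -> -41
  probe: 22 -> 16 -> 7 -> 8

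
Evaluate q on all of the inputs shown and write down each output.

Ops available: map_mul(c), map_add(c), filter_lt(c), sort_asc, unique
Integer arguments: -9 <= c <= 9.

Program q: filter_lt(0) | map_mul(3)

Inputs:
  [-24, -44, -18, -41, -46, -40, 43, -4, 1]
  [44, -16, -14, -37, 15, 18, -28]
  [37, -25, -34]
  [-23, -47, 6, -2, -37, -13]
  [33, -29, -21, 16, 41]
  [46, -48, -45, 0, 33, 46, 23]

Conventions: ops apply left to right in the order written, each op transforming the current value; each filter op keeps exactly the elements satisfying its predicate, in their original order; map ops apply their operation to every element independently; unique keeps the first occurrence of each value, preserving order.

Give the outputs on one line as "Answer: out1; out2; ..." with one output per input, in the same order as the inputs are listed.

Execution, op by op:
  [-24, -44, -18, -41, -46, -40, 43, -4, 1] -> [-24, -44, -18, -41, -46, -40, -4] -> [-72, -132, -54, -123, -138, -120, -12]
  [44, -16, -14, -37, 15, 18, -28] -> [-16, -14, -37, -28] -> [-48, -42, -111, -84]
  [37, -25, -34] -> [-25, -34] -> [-75, -102]
  [-23, -47, 6, -2, -37, -13] -> [-23, -47, -2, -37, -13] -> [-69, -141, -6, -111, -39]
  [33, -29, -21, 16, 41] -> [-29, -21] -> [-87, -63]
  [46, -48, -45, 0, 33, 46, 23] -> [-48, -45] -> [-144, -135]

[-72, -132, -54, -123, -138, -120, -12]; [-48, -42, -111, -84]; [-75, -102]; [-69, -141, -6, -111, -39]; [-87, -63]; [-144, -135]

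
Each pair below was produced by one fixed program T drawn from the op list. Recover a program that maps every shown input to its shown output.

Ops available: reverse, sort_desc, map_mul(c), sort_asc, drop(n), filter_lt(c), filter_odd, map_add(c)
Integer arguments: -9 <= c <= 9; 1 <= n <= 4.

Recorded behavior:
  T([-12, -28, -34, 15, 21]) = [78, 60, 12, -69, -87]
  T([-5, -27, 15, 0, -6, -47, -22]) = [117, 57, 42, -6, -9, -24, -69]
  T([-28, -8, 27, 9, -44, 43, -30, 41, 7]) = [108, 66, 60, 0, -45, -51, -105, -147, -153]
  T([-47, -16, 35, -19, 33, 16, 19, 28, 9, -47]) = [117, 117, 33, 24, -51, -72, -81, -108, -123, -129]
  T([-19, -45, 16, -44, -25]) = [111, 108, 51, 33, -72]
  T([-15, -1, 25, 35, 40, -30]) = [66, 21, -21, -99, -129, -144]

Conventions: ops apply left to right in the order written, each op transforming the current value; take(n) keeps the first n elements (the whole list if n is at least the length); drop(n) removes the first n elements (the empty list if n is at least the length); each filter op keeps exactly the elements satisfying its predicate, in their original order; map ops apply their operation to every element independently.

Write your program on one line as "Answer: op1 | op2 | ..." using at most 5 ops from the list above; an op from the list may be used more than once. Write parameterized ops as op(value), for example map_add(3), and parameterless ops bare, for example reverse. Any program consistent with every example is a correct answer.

reverse | map_add(8) | map_mul(-3) | sort_desc

Check, running the answer program on each example:
  [-12, -28, -34, 15, 21] -> [21, 15, -34, -28, -12] -> [29, 23, -26, -20, -4] -> [-87, -69, 78, 60, 12] -> [78, 60, 12, -69, -87]
  [-5, -27, 15, 0, -6, -47, -22] -> [-22, -47, -6, 0, 15, -27, -5] -> [-14, -39, 2, 8, 23, -19, 3] -> [42, 117, -6, -24, -69, 57, -9] -> [117, 57, 42, -6, -9, -24, -69]
  [-28, -8, 27, 9, -44, 43, -30, 41, 7] -> [7, 41, -30, 43, -44, 9, 27, -8, -28] -> [15, 49, -22, 51, -36, 17, 35, 0, -20] -> [-45, -147, 66, -153, 108, -51, -105, 0, 60] -> [108, 66, 60, 0, -45, -51, -105, -147, -153]
  [-47, -16, 35, -19, 33, 16, 19, 28, 9, -47] -> [-47, 9, 28, 19, 16, 33, -19, 35, -16, -47] -> [-39, 17, 36, 27, 24, 41, -11, 43, -8, -39] -> [117, -51, -108, -81, -72, -123, 33, -129, 24, 117] -> [117, 117, 33, 24, -51, -72, -81, -108, -123, -129]
  [-19, -45, 16, -44, -25] -> [-25, -44, 16, -45, -19] -> [-17, -36, 24, -37, -11] -> [51, 108, -72, 111, 33] -> [111, 108, 51, 33, -72]
  [-15, -1, 25, 35, 40, -30] -> [-30, 40, 35, 25, -1, -15] -> [-22, 48, 43, 33, 7, -7] -> [66, -144, -129, -99, -21, 21] -> [66, 21, -21, -99, -129, -144]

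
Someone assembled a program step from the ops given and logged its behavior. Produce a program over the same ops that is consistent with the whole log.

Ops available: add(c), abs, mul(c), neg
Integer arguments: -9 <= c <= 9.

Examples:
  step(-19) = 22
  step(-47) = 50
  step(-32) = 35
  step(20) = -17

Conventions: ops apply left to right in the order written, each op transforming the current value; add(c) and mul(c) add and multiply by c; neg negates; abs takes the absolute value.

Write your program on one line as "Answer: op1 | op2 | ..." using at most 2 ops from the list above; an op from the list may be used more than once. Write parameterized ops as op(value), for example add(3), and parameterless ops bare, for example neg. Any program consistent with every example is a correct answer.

neg | add(3)

Check, running the answer program on each example:
  -19 -> 19 -> 22
  -47 -> 47 -> 50
  -32 -> 32 -> 35
  20 -> -20 -> -17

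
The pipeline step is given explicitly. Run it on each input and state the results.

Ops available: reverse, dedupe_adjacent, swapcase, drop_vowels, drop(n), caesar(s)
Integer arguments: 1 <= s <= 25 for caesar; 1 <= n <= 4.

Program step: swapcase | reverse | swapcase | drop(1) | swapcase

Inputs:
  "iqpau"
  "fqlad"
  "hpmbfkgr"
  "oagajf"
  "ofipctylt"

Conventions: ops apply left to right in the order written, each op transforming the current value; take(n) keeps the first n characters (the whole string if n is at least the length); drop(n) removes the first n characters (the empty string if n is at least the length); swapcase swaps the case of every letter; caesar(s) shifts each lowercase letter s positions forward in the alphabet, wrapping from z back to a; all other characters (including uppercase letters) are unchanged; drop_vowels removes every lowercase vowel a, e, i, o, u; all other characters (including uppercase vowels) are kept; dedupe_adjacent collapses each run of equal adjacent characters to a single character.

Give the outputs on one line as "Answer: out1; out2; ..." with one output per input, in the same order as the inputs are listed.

"APQI"; "ALQF"; "GKFBMPH"; "JAGAO"; "LYTCPIFO"

Execution, op by op:
  "iqpau" -> "IQPAU" -> "UAPQI" -> "uapqi" -> "apqi" -> "APQI"
  "fqlad" -> "FQLAD" -> "DALQF" -> "dalqf" -> "alqf" -> "ALQF"
  "hpmbfkgr" -> "HPMBFKGR" -> "RGKFBMPH" -> "rgkfbmph" -> "gkfbmph" -> "GKFBMPH"
  "oagajf" -> "OAGAJF" -> "FJAGAO" -> "fjagao" -> "jagao" -> "JAGAO"
  "ofipctylt" -> "OFIPCTYLT" -> "TLYTCPIFO" -> "tlytcpifo" -> "lytcpifo" -> "LYTCPIFO"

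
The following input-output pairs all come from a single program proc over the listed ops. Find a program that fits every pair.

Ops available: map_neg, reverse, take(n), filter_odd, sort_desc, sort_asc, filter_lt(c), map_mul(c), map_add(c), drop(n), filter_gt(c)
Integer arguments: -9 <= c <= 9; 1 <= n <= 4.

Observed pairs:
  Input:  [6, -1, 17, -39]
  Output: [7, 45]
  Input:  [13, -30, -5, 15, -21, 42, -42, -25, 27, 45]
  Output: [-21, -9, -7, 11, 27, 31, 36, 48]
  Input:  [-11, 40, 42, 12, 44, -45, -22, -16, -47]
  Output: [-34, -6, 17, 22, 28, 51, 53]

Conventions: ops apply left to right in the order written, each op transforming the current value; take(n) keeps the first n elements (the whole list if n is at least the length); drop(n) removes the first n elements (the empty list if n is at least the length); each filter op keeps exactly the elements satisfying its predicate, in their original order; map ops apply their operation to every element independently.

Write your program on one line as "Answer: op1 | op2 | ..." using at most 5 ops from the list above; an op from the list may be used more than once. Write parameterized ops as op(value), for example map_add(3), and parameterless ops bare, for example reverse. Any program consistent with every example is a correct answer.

sort_desc | drop(2) | map_add(-6) | map_neg

Check, running the answer program on each example:
  [6, -1, 17, -39] -> [17, 6, -1, -39] -> [-1, -39] -> [-7, -45] -> [7, 45]
  [13, -30, -5, 15, -21, 42, -42, -25, 27, 45] -> [45, 42, 27, 15, 13, -5, -21, -25, -30, -42] -> [27, 15, 13, -5, -21, -25, -30, -42] -> [21, 9, 7, -11, -27, -31, -36, -48] -> [-21, -9, -7, 11, 27, 31, 36, 48]
  [-11, 40, 42, 12, 44, -45, -22, -16, -47] -> [44, 42, 40, 12, -11, -16, -22, -45, -47] -> [40, 12, -11, -16, -22, -45, -47] -> [34, 6, -17, -22, -28, -51, -53] -> [-34, -6, 17, 22, 28, 51, 53]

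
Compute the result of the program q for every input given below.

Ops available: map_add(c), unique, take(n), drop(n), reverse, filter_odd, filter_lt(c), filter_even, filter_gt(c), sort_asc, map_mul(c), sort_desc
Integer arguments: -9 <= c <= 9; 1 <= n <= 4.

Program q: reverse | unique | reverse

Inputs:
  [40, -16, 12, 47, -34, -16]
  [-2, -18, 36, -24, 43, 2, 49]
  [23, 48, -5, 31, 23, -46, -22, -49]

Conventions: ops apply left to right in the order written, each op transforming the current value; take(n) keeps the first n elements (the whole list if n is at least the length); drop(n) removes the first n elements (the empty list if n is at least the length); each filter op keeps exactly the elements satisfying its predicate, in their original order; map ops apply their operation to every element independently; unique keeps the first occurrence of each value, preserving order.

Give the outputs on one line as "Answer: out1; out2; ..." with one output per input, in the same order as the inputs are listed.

Execution, op by op:
  [40, -16, 12, 47, -34, -16] -> [-16, -34, 47, 12, -16, 40] -> [-16, -34, 47, 12, 40] -> [40, 12, 47, -34, -16]
  [-2, -18, 36, -24, 43, 2, 49] -> [49, 2, 43, -24, 36, -18, -2] -> [49, 2, 43, -24, 36, -18, -2] -> [-2, -18, 36, -24, 43, 2, 49]
  [23, 48, -5, 31, 23, -46, -22, -49] -> [-49, -22, -46, 23, 31, -5, 48, 23] -> [-49, -22, -46, 23, 31, -5, 48] -> [48, -5, 31, 23, -46, -22, -49]

[40, 12, 47, -34, -16]; [-2, -18, 36, -24, 43, 2, 49]; [48, -5, 31, 23, -46, -22, -49]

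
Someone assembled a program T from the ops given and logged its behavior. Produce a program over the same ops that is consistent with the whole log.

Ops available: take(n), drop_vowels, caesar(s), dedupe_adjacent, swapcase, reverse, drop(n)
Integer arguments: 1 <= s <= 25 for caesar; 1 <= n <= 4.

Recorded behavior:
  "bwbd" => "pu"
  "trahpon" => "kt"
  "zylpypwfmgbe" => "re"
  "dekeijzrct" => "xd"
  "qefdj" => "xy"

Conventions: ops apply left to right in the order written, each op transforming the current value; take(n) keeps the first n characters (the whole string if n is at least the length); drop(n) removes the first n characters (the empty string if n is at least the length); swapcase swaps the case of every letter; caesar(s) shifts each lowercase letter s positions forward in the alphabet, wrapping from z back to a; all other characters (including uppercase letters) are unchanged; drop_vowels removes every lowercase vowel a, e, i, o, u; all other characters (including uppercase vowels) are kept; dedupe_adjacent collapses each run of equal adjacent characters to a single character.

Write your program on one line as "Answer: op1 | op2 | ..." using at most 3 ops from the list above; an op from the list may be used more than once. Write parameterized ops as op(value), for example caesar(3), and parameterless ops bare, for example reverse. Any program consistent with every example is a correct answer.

take(3) | caesar(19) | drop(1)

Check, running the answer program on each example:
  "bwbd" -> "bwb" -> "upu" -> "pu"
  "trahpon" -> "tra" -> "mkt" -> "kt"
  "zylpypwfmgbe" -> "zyl" -> "sre" -> "re"
  "dekeijzrct" -> "dek" -> "wxd" -> "xd"
  "qefdj" -> "qef" -> "jxy" -> "xy"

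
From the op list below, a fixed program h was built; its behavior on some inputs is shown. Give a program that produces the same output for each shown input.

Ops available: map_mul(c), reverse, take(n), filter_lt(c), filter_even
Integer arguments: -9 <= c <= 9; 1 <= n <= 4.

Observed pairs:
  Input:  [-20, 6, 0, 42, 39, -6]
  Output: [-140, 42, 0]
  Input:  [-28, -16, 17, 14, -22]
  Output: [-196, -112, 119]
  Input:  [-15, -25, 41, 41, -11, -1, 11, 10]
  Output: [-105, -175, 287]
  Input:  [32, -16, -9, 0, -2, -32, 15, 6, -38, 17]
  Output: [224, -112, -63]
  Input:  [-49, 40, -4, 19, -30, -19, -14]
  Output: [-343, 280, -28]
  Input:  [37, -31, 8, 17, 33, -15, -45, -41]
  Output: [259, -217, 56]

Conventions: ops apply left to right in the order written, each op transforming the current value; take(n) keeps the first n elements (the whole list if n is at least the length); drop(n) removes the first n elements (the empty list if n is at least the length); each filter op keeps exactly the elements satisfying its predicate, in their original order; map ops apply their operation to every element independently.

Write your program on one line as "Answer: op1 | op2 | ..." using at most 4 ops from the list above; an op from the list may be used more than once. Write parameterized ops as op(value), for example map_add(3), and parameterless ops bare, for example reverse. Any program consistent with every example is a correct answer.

reverse | map_mul(7) | reverse | take(3)

Check, running the answer program on each example:
  [-20, 6, 0, 42, 39, -6] -> [-6, 39, 42, 0, 6, -20] -> [-42, 273, 294, 0, 42, -140] -> [-140, 42, 0, 294, 273, -42] -> [-140, 42, 0]
  [-28, -16, 17, 14, -22] -> [-22, 14, 17, -16, -28] -> [-154, 98, 119, -112, -196] -> [-196, -112, 119, 98, -154] -> [-196, -112, 119]
  [-15, -25, 41, 41, -11, -1, 11, 10] -> [10, 11, -1, -11, 41, 41, -25, -15] -> [70, 77, -7, -77, 287, 287, -175, -105] -> [-105, -175, 287, 287, -77, -7, 77, 70] -> [-105, -175, 287]
  [32, -16, -9, 0, -2, -32, 15, 6, -38, 17] -> [17, -38, 6, 15, -32, -2, 0, -9, -16, 32] -> [119, -266, 42, 105, -224, -14, 0, -63, -112, 224] -> [224, -112, -63, 0, -14, -224, 105, 42, -266, 119] -> [224, -112, -63]
  [-49, 40, -4, 19, -30, -19, -14] -> [-14, -19, -30, 19, -4, 40, -49] -> [-98, -133, -210, 133, -28, 280, -343] -> [-343, 280, -28, 133, -210, -133, -98] -> [-343, 280, -28]
  [37, -31, 8, 17, 33, -15, -45, -41] -> [-41, -45, -15, 33, 17, 8, -31, 37] -> [-287, -315, -105, 231, 119, 56, -217, 259] -> [259, -217, 56, 119, 231, -105, -315, -287] -> [259, -217, 56]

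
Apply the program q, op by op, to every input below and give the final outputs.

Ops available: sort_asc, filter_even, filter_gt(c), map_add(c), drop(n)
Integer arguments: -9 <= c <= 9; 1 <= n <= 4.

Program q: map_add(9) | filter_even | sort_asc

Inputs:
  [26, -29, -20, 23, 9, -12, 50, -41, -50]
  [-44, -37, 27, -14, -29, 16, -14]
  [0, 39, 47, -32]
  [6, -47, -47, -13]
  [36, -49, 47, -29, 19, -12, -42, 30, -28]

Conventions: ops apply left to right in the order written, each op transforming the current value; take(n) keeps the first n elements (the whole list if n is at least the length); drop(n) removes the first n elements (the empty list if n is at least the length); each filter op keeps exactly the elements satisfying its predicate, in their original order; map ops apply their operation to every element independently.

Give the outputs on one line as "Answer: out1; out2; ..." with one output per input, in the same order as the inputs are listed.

Execution, op by op:
  [26, -29, -20, 23, 9, -12, 50, -41, -50] -> [35, -20, -11, 32, 18, -3, 59, -32, -41] -> [-20, 32, 18, -32] -> [-32, -20, 18, 32]
  [-44, -37, 27, -14, -29, 16, -14] -> [-35, -28, 36, -5, -20, 25, -5] -> [-28, 36, -20] -> [-28, -20, 36]
  [0, 39, 47, -32] -> [9, 48, 56, -23] -> [48, 56] -> [48, 56]
  [6, -47, -47, -13] -> [15, -38, -38, -4] -> [-38, -38, -4] -> [-38, -38, -4]
  [36, -49, 47, -29, 19, -12, -42, 30, -28] -> [45, -40, 56, -20, 28, -3, -33, 39, -19] -> [-40, 56, -20, 28] -> [-40, -20, 28, 56]

[-32, -20, 18, 32]; [-28, -20, 36]; [48, 56]; [-38, -38, -4]; [-40, -20, 28, 56]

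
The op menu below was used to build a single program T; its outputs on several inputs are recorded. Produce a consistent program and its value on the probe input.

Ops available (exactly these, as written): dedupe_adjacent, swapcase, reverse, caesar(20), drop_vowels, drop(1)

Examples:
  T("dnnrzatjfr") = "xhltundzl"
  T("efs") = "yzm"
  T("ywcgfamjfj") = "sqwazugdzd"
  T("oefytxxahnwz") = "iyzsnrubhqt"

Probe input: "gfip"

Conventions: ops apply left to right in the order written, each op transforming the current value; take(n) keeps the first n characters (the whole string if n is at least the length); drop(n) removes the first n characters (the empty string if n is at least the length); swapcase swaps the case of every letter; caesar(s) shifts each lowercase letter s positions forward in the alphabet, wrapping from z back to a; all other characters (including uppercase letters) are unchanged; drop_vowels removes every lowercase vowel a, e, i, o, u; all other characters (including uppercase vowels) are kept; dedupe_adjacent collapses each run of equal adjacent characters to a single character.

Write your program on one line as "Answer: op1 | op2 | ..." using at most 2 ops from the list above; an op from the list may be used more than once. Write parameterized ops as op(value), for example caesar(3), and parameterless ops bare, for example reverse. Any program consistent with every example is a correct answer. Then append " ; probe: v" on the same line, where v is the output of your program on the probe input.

caesar(20) | dedupe_adjacent ; probe: "azcj"

Check, running the answer program on each example:
  "dnnrzatjfr" -> "xhhltundzl" -> "xhltundzl"
  "efs" -> "yzm" -> "yzm"
  "ywcgfamjfj" -> "sqwazugdzd" -> "sqwazugdzd"
  "oefytxxahnwz" -> "iyzsnrrubhqt" -> "iyzsnrubhqt"
  probe: "gfip" -> "azcj" -> "azcj"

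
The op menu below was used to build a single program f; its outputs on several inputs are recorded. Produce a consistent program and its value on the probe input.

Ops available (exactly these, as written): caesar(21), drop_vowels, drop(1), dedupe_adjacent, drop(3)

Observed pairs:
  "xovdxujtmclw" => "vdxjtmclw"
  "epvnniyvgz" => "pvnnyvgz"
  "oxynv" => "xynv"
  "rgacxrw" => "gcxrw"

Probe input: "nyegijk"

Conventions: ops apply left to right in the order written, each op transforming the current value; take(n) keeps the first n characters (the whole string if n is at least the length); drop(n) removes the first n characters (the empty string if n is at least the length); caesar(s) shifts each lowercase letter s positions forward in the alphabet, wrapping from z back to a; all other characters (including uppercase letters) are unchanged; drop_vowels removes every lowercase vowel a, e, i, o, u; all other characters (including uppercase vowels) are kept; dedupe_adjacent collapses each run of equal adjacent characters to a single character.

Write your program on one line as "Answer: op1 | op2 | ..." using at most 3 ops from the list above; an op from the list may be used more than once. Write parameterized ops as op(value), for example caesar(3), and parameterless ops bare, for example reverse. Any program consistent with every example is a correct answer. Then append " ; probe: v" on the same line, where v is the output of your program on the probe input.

drop(1) | drop_vowels ; probe: "ygjk"

Check, running the answer program on each example:
  "xovdxujtmclw" -> "ovdxujtmclw" -> "vdxjtmclw"
  "epvnniyvgz" -> "pvnniyvgz" -> "pvnnyvgz"
  "oxynv" -> "xynv" -> "xynv"
  "rgacxrw" -> "gacxrw" -> "gcxrw"
  probe: "nyegijk" -> "yegijk" -> "ygjk"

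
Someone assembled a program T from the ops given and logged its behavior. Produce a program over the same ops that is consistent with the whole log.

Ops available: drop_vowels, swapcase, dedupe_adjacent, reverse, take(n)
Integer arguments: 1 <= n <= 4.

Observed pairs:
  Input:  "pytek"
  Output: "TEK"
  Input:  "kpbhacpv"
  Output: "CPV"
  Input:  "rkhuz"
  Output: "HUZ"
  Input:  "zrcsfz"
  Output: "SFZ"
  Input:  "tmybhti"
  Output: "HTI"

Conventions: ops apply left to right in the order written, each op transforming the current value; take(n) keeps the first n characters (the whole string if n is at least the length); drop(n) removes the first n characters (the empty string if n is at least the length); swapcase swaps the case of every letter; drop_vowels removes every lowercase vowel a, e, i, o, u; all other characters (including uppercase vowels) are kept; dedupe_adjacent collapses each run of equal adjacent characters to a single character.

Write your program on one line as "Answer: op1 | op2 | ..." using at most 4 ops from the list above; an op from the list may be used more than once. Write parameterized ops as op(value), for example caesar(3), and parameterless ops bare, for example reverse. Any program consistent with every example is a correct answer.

reverse | take(3) | swapcase | reverse

Check, running the answer program on each example:
  "pytek" -> "ketyp" -> "ket" -> "KET" -> "TEK"
  "kpbhacpv" -> "vpcahbpk" -> "vpc" -> "VPC" -> "CPV"
  "rkhuz" -> "zuhkr" -> "zuh" -> "ZUH" -> "HUZ"
  "zrcsfz" -> "zfscrz" -> "zfs" -> "ZFS" -> "SFZ"
  "tmybhti" -> "ithbymt" -> "ith" -> "ITH" -> "HTI"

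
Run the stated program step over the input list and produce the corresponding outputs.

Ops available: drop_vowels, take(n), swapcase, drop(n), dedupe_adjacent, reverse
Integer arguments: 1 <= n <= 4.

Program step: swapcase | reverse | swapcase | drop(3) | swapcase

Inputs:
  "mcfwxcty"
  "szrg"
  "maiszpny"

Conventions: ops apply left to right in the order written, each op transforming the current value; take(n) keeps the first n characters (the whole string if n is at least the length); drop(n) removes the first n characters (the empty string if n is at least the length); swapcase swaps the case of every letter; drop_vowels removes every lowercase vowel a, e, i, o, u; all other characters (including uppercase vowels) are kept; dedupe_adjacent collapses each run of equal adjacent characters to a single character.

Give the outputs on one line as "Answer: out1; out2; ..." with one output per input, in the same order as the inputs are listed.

Execution, op by op:
  "mcfwxcty" -> "MCFWXCTY" -> "YTCXWFCM" -> "ytcxwfcm" -> "xwfcm" -> "XWFCM"
  "szrg" -> "SZRG" -> "GRZS" -> "grzs" -> "s" -> "S"
  "maiszpny" -> "MAISZPNY" -> "YNPZSIAM" -> "ynpzsiam" -> "zsiam" -> "ZSIAM"

"XWFCM"; "S"; "ZSIAM"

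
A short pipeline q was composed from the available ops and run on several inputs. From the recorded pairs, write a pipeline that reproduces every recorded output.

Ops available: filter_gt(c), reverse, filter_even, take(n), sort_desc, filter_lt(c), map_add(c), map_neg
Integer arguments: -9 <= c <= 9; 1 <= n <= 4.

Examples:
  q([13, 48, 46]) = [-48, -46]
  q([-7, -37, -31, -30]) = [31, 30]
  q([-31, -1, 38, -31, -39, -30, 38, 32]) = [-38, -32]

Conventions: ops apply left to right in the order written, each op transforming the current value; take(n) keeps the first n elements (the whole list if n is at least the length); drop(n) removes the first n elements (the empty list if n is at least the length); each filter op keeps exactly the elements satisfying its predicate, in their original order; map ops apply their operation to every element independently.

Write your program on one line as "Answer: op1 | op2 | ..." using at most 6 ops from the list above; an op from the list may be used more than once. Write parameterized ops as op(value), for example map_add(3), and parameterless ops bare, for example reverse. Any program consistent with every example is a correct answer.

reverse | map_neg | take(2) | map_neg | reverse | map_neg

Check, running the answer program on each example:
  [13, 48, 46] -> [46, 48, 13] -> [-46, -48, -13] -> [-46, -48] -> [46, 48] -> [48, 46] -> [-48, -46]
  [-7, -37, -31, -30] -> [-30, -31, -37, -7] -> [30, 31, 37, 7] -> [30, 31] -> [-30, -31] -> [-31, -30] -> [31, 30]
  [-31, -1, 38, -31, -39, -30, 38, 32] -> [32, 38, -30, -39, -31, 38, -1, -31] -> [-32, -38, 30, 39, 31, -38, 1, 31] -> [-32, -38] -> [32, 38] -> [38, 32] -> [-38, -32]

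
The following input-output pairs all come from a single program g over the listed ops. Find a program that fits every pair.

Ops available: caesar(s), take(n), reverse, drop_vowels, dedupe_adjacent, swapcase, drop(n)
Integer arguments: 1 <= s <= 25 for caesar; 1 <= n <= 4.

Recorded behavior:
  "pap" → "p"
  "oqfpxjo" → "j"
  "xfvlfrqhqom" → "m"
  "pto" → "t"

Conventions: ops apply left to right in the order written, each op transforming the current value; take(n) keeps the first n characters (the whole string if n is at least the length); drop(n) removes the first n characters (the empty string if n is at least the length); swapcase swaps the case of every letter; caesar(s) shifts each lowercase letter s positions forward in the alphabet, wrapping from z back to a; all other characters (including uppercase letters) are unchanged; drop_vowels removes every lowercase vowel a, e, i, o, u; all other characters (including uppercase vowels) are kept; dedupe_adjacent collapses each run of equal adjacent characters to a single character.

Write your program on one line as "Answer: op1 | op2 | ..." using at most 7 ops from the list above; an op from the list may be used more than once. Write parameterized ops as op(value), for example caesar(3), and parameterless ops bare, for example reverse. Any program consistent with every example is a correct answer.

swapcase | drop(1) | swapcase | reverse | take(2) | drop_vowels

Check, running the answer program on each example:
  "pap" -> "PAP" -> "AP" -> "ap" -> "pa" -> "pa" -> "p"
  "oqfpxjo" -> "OQFPXJO" -> "QFPXJO" -> "qfpxjo" -> "ojxpfq" -> "oj" -> "j"
  "xfvlfrqhqom" -> "XFVLFRQHQOM" -> "FVLFRQHQOM" -> "fvlfrqhqom" -> "moqhqrflvf" -> "mo" -> "m"
  "pto" -> "PTO" -> "TO" -> "to" -> "ot" -> "ot" -> "t"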